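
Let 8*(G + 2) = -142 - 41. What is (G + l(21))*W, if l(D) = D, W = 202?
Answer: -3131/4 ≈ -782.75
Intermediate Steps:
G = -199/8 (G = -2 + (-142 - 41)/8 = -2 + (⅛)*(-183) = -2 - 183/8 = -199/8 ≈ -24.875)
(G + l(21))*W = (-199/8 + 21)*202 = -31/8*202 = -3131/4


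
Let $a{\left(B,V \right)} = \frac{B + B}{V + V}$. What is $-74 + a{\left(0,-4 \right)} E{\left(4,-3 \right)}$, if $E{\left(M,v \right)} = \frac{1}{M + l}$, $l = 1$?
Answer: $-74$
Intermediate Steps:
$E{\left(M,v \right)} = \frac{1}{1 + M}$ ($E{\left(M,v \right)} = \frac{1}{M + 1} = \frac{1}{1 + M}$)
$a{\left(B,V \right)} = \frac{B}{V}$ ($a{\left(B,V \right)} = \frac{2 B}{2 V} = 2 B \frac{1}{2 V} = \frac{B}{V}$)
$-74 + a{\left(0,-4 \right)} E{\left(4,-3 \right)} = -74 + \frac{0 \frac{1}{-4}}{1 + 4} = -74 + \frac{0 \left(- \frac{1}{4}\right)}{5} = -74 + 0 \cdot \frac{1}{5} = -74 + 0 = -74$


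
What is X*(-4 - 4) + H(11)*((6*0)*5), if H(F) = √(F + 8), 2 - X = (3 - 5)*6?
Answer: -112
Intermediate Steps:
X = 14 (X = 2 - (3 - 5)*6 = 2 - (-2)*6 = 2 - 1*(-12) = 2 + 12 = 14)
H(F) = √(8 + F)
X*(-4 - 4) + H(11)*((6*0)*5) = 14*(-4 - 4) + √(8 + 11)*((6*0)*5) = 14*(-8) + √19*(0*5) = -112 + √19*0 = -112 + 0 = -112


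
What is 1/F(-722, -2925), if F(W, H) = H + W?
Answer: -1/3647 ≈ -0.00027420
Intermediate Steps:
1/F(-722, -2925) = 1/(-2925 - 722) = 1/(-3647) = -1/3647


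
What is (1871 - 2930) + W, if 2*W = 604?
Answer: -757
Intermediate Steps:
W = 302 (W = (1/2)*604 = 302)
(1871 - 2930) + W = (1871 - 2930) + 302 = -1059 + 302 = -757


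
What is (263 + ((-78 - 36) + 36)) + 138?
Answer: 323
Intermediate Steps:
(263 + ((-78 - 36) + 36)) + 138 = (263 + (-114 + 36)) + 138 = (263 - 78) + 138 = 185 + 138 = 323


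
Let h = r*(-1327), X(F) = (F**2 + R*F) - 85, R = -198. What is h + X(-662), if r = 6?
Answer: 561273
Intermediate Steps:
X(F) = -85 + F**2 - 198*F (X(F) = (F**2 - 198*F) - 85 = -85 + F**2 - 198*F)
h = -7962 (h = 6*(-1327) = -7962)
h + X(-662) = -7962 + (-85 + (-662)**2 - 198*(-662)) = -7962 + (-85 + 438244 + 131076) = -7962 + 569235 = 561273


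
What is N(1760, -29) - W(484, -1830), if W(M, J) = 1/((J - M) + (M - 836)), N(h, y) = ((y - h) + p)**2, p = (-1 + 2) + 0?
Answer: 8523052705/2666 ≈ 3.1969e+6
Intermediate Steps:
p = 1 (p = 1 + 0 = 1)
N(h, y) = (1 + y - h)**2 (N(h, y) = ((y - h) + 1)**2 = (1 + y - h)**2)
W(M, J) = 1/(-836 + J) (W(M, J) = 1/((J - M) + (-836 + M)) = 1/(-836 + J))
N(1760, -29) - W(484, -1830) = (1 - 29 - 1*1760)**2 - 1/(-836 - 1830) = (1 - 29 - 1760)**2 - 1/(-2666) = (-1788)**2 - 1*(-1/2666) = 3196944 + 1/2666 = 8523052705/2666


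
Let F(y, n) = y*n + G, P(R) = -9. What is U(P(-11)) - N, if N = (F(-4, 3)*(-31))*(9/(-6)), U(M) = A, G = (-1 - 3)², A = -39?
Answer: -225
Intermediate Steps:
G = 16 (G = (-4)² = 16)
F(y, n) = 16 + n*y (F(y, n) = y*n + 16 = n*y + 16 = 16 + n*y)
U(M) = -39
N = 186 (N = ((16 + 3*(-4))*(-31))*(9/(-6)) = ((16 - 12)*(-31))*(9*(-⅙)) = (4*(-31))*(-3/2) = -124*(-3/2) = 186)
U(P(-11)) - N = -39 - 1*186 = -39 - 186 = -225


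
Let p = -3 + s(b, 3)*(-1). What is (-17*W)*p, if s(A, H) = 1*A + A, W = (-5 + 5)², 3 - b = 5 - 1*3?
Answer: 0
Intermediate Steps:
b = 1 (b = 3 - (5 - 1*3) = 3 - (5 - 3) = 3 - 1*2 = 3 - 2 = 1)
W = 0 (W = 0² = 0)
s(A, H) = 2*A (s(A, H) = A + A = 2*A)
p = -5 (p = -3 + (2*1)*(-1) = -3 + 2*(-1) = -3 - 2 = -5)
(-17*W)*p = -17*0*(-5) = 0*(-5) = 0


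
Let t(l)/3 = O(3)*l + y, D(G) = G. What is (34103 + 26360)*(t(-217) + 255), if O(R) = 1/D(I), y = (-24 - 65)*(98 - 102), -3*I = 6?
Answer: 199346511/2 ≈ 9.9673e+7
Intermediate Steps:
I = -2 (I = -⅓*6 = -2)
y = 356 (y = -89*(-4) = 356)
O(R) = -½ (O(R) = 1/(-2) = -½)
t(l) = 1068 - 3*l/2 (t(l) = 3*(-l/2 + 356) = 3*(356 - l/2) = 1068 - 3*l/2)
(34103 + 26360)*(t(-217) + 255) = (34103 + 26360)*((1068 - 3/2*(-217)) + 255) = 60463*((1068 + 651/2) + 255) = 60463*(2787/2 + 255) = 60463*(3297/2) = 199346511/2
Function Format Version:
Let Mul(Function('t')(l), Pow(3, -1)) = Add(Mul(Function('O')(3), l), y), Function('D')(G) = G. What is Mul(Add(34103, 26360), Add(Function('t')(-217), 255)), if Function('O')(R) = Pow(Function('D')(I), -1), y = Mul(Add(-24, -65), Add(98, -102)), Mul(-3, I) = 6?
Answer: Rational(199346511, 2) ≈ 9.9673e+7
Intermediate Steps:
I = -2 (I = Mul(Rational(-1, 3), 6) = -2)
y = 356 (y = Mul(-89, -4) = 356)
Function('O')(R) = Rational(-1, 2) (Function('O')(R) = Pow(-2, -1) = Rational(-1, 2))
Function('t')(l) = Add(1068, Mul(Rational(-3, 2), l)) (Function('t')(l) = Mul(3, Add(Mul(Rational(-1, 2), l), 356)) = Mul(3, Add(356, Mul(Rational(-1, 2), l))) = Add(1068, Mul(Rational(-3, 2), l)))
Mul(Add(34103, 26360), Add(Function('t')(-217), 255)) = Mul(Add(34103, 26360), Add(Add(1068, Mul(Rational(-3, 2), -217)), 255)) = Mul(60463, Add(Add(1068, Rational(651, 2)), 255)) = Mul(60463, Add(Rational(2787, 2), 255)) = Mul(60463, Rational(3297, 2)) = Rational(199346511, 2)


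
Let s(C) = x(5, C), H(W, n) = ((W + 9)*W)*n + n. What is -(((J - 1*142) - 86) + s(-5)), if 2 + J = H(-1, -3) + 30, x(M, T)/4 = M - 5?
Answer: 179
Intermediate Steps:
x(M, T) = -20 + 4*M (x(M, T) = 4*(M - 5) = 4*(-5 + M) = -20 + 4*M)
H(W, n) = n + W*n*(9 + W) (H(W, n) = ((9 + W)*W)*n + n = (W*(9 + W))*n + n = W*n*(9 + W) + n = n + W*n*(9 + W))
s(C) = 0 (s(C) = -20 + 4*5 = -20 + 20 = 0)
J = 49 (J = -2 + (-3*(1 + (-1)² + 9*(-1)) + 30) = -2 + (-3*(1 + 1 - 9) + 30) = -2 + (-3*(-7) + 30) = -2 + (21 + 30) = -2 + 51 = 49)
-(((J - 1*142) - 86) + s(-5)) = -(((49 - 1*142) - 86) + 0) = -(((49 - 142) - 86) + 0) = -((-93 - 86) + 0) = -(-179 + 0) = -1*(-179) = 179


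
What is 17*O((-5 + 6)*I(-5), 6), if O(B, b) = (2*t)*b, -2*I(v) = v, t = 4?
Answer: 816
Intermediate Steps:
I(v) = -v/2
O(B, b) = 8*b (O(B, b) = (2*4)*b = 8*b)
17*O((-5 + 6)*I(-5), 6) = 17*(8*6) = 17*48 = 816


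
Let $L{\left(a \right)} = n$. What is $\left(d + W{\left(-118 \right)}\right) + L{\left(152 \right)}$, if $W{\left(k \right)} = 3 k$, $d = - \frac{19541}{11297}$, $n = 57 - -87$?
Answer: $- \frac{2391911}{11297} \approx -211.73$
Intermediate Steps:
$n = 144$ ($n = 57 + 87 = 144$)
$d = - \frac{19541}{11297}$ ($d = \left(-19541\right) \frac{1}{11297} = - \frac{19541}{11297} \approx -1.7298$)
$L{\left(a \right)} = 144$
$\left(d + W{\left(-118 \right)}\right) + L{\left(152 \right)} = \left(- \frac{19541}{11297} + 3 \left(-118\right)\right) + 144 = \left(- \frac{19541}{11297} - 354\right) + 144 = - \frac{4018679}{11297} + 144 = - \frac{2391911}{11297}$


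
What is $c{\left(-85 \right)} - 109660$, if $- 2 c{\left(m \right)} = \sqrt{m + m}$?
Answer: $-109660 - \frac{i \sqrt{170}}{2} \approx -1.0966 \cdot 10^{5} - 6.5192 i$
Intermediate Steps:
$c{\left(m \right)} = - \frac{\sqrt{2} \sqrt{m}}{2}$ ($c{\left(m \right)} = - \frac{\sqrt{m + m}}{2} = - \frac{\sqrt{2 m}}{2} = - \frac{\sqrt{2} \sqrt{m}}{2}$)
$c{\left(-85 \right)} - 109660 = - \frac{\sqrt{2} \sqrt{-85}}{2} - 109660 = - \frac{\sqrt{2} i \sqrt{85}}{2} - 109660 = - \frac{i \sqrt{170}}{2} - 109660 = -109660 - \frac{i \sqrt{170}}{2}$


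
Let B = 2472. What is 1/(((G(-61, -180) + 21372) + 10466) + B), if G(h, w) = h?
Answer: 1/34249 ≈ 2.9198e-5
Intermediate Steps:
1/(((G(-61, -180) + 21372) + 10466) + B) = 1/(((-61 + 21372) + 10466) + 2472) = 1/((21311 + 10466) + 2472) = 1/(31777 + 2472) = 1/34249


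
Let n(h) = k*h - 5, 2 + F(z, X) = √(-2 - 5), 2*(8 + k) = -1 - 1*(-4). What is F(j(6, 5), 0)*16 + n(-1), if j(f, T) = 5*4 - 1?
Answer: -61/2 + 16*I*√7 ≈ -30.5 + 42.332*I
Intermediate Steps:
k = -13/2 (k = -8 + (-1 - 1*(-4))/2 = -8 + (-1 + 4)/2 = -8 + (½)*3 = -8 + 3/2 = -13/2 ≈ -6.5000)
j(f, T) = 19 (j(f, T) = 20 - 1 = 19)
F(z, X) = -2 + I*√7 (F(z, X) = -2 + √(-2 - 5) = -2 + √(-7) = -2 + I*√7)
n(h) = -5 - 13*h/2 (n(h) = -13*h/2 - 5 = -5 - 13*h/2)
F(j(6, 5), 0)*16 + n(-1) = (-2 + I*√7)*16 + (-5 - 13/2*(-1)) = (-32 + 16*I*√7) + (-5 + 13/2) = (-32 + 16*I*√7) + 3/2 = -61/2 + 16*I*√7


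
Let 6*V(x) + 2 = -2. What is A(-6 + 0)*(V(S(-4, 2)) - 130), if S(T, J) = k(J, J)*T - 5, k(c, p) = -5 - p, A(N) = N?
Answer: 784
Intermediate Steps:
S(T, J) = -5 + T*(-5 - J) (S(T, J) = (-5 - J)*T - 5 = T*(-5 - J) - 5 = -5 + T*(-5 - J))
V(x) = -⅔ (V(x) = -⅓ + (⅙)*(-2) = -⅓ - ⅓ = -⅔)
A(-6 + 0)*(V(S(-4, 2)) - 130) = (-6 + 0)*(-⅔ - 130) = -6*(-392/3) = 784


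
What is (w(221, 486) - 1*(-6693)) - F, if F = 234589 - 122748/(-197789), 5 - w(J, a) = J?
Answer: -45118167116/197789 ≈ -2.2811e+5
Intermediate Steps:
w(J, a) = 5 - J
F = 46399246469/197789 (F = 234589 - 122748*(-1)/197789 = 234589 - 1*(-122748/197789) = 234589 + 122748/197789 = 46399246469/197789 ≈ 2.3459e+5)
(w(221, 486) - 1*(-6693)) - F = ((5 - 1*221) - 1*(-6693)) - 1*46399246469/197789 = ((5 - 221) + 6693) - 46399246469/197789 = (-216 + 6693) - 46399246469/197789 = 6477 - 46399246469/197789 = -45118167116/197789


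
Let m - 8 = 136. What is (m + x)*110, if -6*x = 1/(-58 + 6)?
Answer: 2471095/156 ≈ 15840.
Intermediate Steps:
m = 144 (m = 8 + 136 = 144)
x = 1/312 (x = -1/(6*(-58 + 6)) = -⅙/(-52) = -⅙*(-1/52) = 1/312 ≈ 0.0032051)
(m + x)*110 = (144 + 1/312)*110 = (44929/312)*110 = 2471095/156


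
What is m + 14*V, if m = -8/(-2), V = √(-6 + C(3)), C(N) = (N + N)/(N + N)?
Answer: 4 + 14*I*√5 ≈ 4.0 + 31.305*I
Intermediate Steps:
C(N) = 1 (C(N) = (2*N)/((2*N)) = (2*N)*(1/(2*N)) = 1)
V = I*√5 (V = √(-6 + 1) = √(-5) = I*√5 ≈ 2.2361*I)
m = 4 (m = -8*(-½) = 4)
m + 14*V = 4 + 14*(I*√5) = 4 + 14*I*√5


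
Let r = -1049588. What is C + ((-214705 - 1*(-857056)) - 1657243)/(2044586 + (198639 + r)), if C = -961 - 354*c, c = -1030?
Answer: 434075822891/1193637 ≈ 3.6366e+5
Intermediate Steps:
C = 363659 (C = -961 - 354*(-1030) = -961 + 364620 = 363659)
C + ((-214705 - 1*(-857056)) - 1657243)/(2044586 + (198639 + r)) = 363659 + ((-214705 - 1*(-857056)) - 1657243)/(2044586 + (198639 - 1049588)) = 363659 + ((-214705 + 857056) - 1657243)/(2044586 - 850949) = 363659 + (642351 - 1657243)/1193637 = 363659 - 1014892*1/1193637 = 363659 - 1014892/1193637 = 434075822891/1193637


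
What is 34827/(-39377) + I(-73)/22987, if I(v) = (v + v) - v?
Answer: -61803290/69627623 ≈ -0.88763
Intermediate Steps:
I(v) = v (I(v) = 2*v - v = v)
34827/(-39377) + I(-73)/22987 = 34827/(-39377) - 73/22987 = 34827*(-1/39377) - 73*1/22987 = -2679/3029 - 73/22987 = -61803290/69627623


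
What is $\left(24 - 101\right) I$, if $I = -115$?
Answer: $8855$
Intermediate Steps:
$\left(24 - 101\right) I = \left(24 - 101\right) \left(-115\right) = \left(-77\right) \left(-115\right) = 8855$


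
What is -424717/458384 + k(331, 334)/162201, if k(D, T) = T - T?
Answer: -424717/458384 ≈ -0.92655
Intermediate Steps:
k(D, T) = 0
-424717/458384 + k(331, 334)/162201 = -424717/458384 + 0/162201 = -424717*1/458384 + 0*(1/162201) = -424717/458384 + 0 = -424717/458384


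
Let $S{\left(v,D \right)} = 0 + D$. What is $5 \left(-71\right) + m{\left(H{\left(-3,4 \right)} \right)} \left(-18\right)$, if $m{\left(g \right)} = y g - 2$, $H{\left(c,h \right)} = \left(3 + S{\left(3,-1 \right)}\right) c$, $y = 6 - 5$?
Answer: $-211$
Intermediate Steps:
$y = 1$
$S{\left(v,D \right)} = D$
$H{\left(c,h \right)} = 2 c$ ($H{\left(c,h \right)} = \left(3 - 1\right) c = 2 c$)
$m{\left(g \right)} = -2 + g$ ($m{\left(g \right)} = 1 g - 2 = g - 2 = -2 + g$)
$5 \left(-71\right) + m{\left(H{\left(-3,4 \right)} \right)} \left(-18\right) = 5 \left(-71\right) + \left(-2 + 2 \left(-3\right)\right) \left(-18\right) = -355 + \left(-2 - 6\right) \left(-18\right) = -355 - -144 = -355 + 144 = -211$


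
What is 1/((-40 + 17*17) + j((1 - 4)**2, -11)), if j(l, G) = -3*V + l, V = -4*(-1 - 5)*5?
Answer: -1/102 ≈ -0.0098039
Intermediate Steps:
V = 120 (V = -4*(-6)*5 = 24*5 = 120)
j(l, G) = -360 + l (j(l, G) = -3*120 + l = -360 + l)
1/((-40 + 17*17) + j((1 - 4)**2, -11)) = 1/((-40 + 17*17) + (-360 + (1 - 4)**2)) = 1/((-40 + 289) + (-360 + (-3)**2)) = 1/(249 + (-360 + 9)) = 1/(249 - 351) = 1/(-102) = -1/102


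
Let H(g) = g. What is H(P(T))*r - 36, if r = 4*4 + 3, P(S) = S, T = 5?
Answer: 59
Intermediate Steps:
r = 19 (r = 16 + 3 = 19)
H(P(T))*r - 36 = 5*19 - 36 = 95 - 36 = 59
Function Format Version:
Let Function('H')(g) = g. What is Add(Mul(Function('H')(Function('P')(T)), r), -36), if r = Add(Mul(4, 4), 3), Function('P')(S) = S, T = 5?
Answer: 59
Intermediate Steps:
r = 19 (r = Add(16, 3) = 19)
Add(Mul(Function('H')(Function('P')(T)), r), -36) = Add(Mul(5, 19), -36) = Add(95, -36) = 59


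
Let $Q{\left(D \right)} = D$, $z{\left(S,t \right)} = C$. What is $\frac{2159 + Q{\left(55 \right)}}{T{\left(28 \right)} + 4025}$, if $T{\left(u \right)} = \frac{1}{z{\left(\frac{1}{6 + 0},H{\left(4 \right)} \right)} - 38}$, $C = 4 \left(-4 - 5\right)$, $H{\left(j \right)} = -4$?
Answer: $\frac{54612}{99283} \approx 0.55006$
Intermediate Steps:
$C = -36$ ($C = 4 \left(-9\right) = -36$)
$z{\left(S,t \right)} = -36$
$T{\left(u \right)} = - \frac{1}{74}$ ($T{\left(u \right)} = \frac{1}{-36 - 38} = \frac{1}{-74} = - \frac{1}{74}$)
$\frac{2159 + Q{\left(55 \right)}}{T{\left(28 \right)} + 4025} = \frac{2159 + 55}{- \frac{1}{74} + 4025} = \frac{2214}{\frac{297849}{74}} = 2214 \cdot \frac{74}{297849} = \frac{54612}{99283}$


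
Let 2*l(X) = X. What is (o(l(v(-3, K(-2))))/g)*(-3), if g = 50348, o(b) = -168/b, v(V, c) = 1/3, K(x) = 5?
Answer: 756/12587 ≈ 0.060062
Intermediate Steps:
v(V, c) = 1/3
l(X) = X/2
(o(l(v(-3, K(-2))))/g)*(-3) = (-168/((1/2)*(1/3))/50348)*(-3) = (-168/1/6*(1/50348))*(-3) = (-168*6*(1/50348))*(-3) = -1008*1/50348*(-3) = -252/12587*(-3) = 756/12587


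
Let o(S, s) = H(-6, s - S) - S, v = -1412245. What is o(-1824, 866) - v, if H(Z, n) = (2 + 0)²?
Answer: 1414073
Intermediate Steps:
H(Z, n) = 4 (H(Z, n) = 2² = 4)
o(S, s) = 4 - S
o(-1824, 866) - v = (4 - 1*(-1824)) - 1*(-1412245) = (4 + 1824) + 1412245 = 1828 + 1412245 = 1414073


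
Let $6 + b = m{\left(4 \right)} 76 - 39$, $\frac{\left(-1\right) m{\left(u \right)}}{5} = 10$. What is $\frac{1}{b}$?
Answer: $- \frac{1}{3845} \approx -0.00026008$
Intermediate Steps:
$m{\left(u \right)} = -50$ ($m{\left(u \right)} = \left(-5\right) 10 = -50$)
$b = -3845$ ($b = -6 - 3839 = -3845$)
$\frac{1}{b} = \frac{1}{-3845} = - \frac{1}{3845}$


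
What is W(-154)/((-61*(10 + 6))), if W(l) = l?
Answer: 77/488 ≈ 0.15779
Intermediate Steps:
W(-154)/((-61*(10 + 6))) = -154*(-1/(61*(10 + 6))) = -154/((-61*16)) = -154/(-976) = -154*(-1/976) = 77/488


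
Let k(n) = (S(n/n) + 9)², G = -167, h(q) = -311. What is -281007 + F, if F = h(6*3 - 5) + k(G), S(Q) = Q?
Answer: -281218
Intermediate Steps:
k(n) = 100 (k(n) = (n/n + 9)² = (1 + 9)² = 10² = 100)
F = -211 (F = -311 + 100 = -211)
-281007 + F = -281007 - 211 = -281218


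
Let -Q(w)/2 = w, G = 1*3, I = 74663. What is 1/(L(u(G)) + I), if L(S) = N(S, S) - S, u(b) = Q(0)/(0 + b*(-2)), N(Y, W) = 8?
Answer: 1/74671 ≈ 1.3392e-5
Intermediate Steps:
G = 3
Q(w) = -2*w
u(b) = 0 (u(b) = (-2*0)/(0 + b*(-2)) = 0/(0 - 2*b) = 0/((-2*b)) = 0*(-1/(2*b)) = 0)
L(S) = 8 - S
1/(L(u(G)) + I) = 1/((8 - 1*0) + 74663) = 1/((8 + 0) + 74663) = 1/(8 + 74663) = 1/74671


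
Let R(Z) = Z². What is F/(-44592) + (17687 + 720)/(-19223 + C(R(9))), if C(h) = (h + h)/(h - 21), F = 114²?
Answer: -892159969/714226348 ≈ -1.2491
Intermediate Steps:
F = 12996
C(h) = 2*h/(-21 + h) (C(h) = (2*h)/(-21 + h) = 2*h/(-21 + h))
F/(-44592) + (17687 + 720)/(-19223 + C(R(9))) = 12996/(-44592) + (17687 + 720)/(-19223 + 2*9²/(-21 + 9²)) = 12996*(-1/44592) + 18407/(-19223 + 2*81/(-21 + 81)) = -1083/3716 + 18407/(-19223 + 2*81/60) = -1083/3716 + 18407/(-19223 + 2*81*(1/60)) = -1083/3716 + 18407/(-19223 + 27/10) = -1083/3716 + 18407/(-192203/10) = -1083/3716 + 18407*(-10/192203) = -1083/3716 - 184070/192203 = -892159969/714226348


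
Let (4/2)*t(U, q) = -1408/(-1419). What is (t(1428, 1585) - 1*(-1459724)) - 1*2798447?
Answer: -172695203/129 ≈ -1.3387e+6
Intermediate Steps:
t(U, q) = 64/129 (t(U, q) = (-1408/(-1419))/2 = (-1408*(-1/1419))/2 = (½)*(128/129) = 64/129)
(t(1428, 1585) - 1*(-1459724)) - 1*2798447 = (64/129 - 1*(-1459724)) - 1*2798447 = (64/129 + 1459724) - 2798447 = 188304460/129 - 2798447 = -172695203/129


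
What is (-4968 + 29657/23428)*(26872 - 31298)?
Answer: 257506111811/11714 ≈ 2.1983e+7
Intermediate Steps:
(-4968 + 29657/23428)*(26872 - 31298) = (-4968 + 29657*(1/23428))*(-4426) = (-4968 + 29657/23428)*(-4426) = -116360647/23428*(-4426) = 257506111811/11714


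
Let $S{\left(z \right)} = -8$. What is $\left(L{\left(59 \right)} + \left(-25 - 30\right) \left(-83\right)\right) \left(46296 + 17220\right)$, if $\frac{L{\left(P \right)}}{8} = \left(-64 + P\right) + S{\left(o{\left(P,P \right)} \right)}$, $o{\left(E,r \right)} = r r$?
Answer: $283344876$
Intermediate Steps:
$o{\left(E,r \right)} = r^{2}$
$L{\left(P \right)} = -576 + 8 P$ ($L{\left(P \right)} = 8 \left(\left(-64 + P\right) - 8\right) = 8 \left(-72 + P\right) = -576 + 8 P$)
$\left(L{\left(59 \right)} + \left(-25 - 30\right) \left(-83\right)\right) \left(46296 + 17220\right) = \left(\left(-576 + 8 \cdot 59\right) + \left(-25 - 30\right) \left(-83\right)\right) \left(46296 + 17220\right) = \left(\left(-576 + 472\right) - -4565\right) 63516 = \left(-104 + 4565\right) 63516 = 4461 \cdot 63516 = 283344876$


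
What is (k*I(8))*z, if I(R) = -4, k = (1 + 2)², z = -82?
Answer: 2952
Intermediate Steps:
k = 9 (k = 3² = 9)
(k*I(8))*z = (9*(-4))*(-82) = -36*(-82) = 2952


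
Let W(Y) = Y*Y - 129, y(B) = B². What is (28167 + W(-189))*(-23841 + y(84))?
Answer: -1070194815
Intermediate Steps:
W(Y) = -129 + Y² (W(Y) = Y² - 129 = -129 + Y²)
(28167 + W(-189))*(-23841 + y(84)) = (28167 + (-129 + (-189)²))*(-23841 + 84²) = (28167 + (-129 + 35721))*(-23841 + 7056) = (28167 + 35592)*(-16785) = 63759*(-16785) = -1070194815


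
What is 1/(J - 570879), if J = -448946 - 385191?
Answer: -1/1405016 ≈ -7.1174e-7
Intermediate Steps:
J = -834137
1/(J - 570879) = 1/(-834137 - 570879) = 1/(-1405016) = -1/1405016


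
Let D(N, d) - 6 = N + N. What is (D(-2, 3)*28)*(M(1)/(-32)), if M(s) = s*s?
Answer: -7/4 ≈ -1.7500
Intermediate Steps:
D(N, d) = 6 + 2*N (D(N, d) = 6 + (N + N) = 6 + 2*N)
M(s) = s²
(D(-2, 3)*28)*(M(1)/(-32)) = ((6 + 2*(-2))*28)*(1²/(-32)) = ((6 - 4)*28)*(1*(-1/32)) = (2*28)*(-1/32) = 56*(-1/32) = -7/4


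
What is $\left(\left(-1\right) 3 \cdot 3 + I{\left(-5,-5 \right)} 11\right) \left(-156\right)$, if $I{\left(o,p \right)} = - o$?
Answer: $-7176$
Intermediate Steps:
$\left(\left(-1\right) 3 \cdot 3 + I{\left(-5,-5 \right)} 11\right) \left(-156\right) = \left(\left(-1\right) 3 \cdot 3 + \left(-1\right) \left(-5\right) 11\right) \left(-156\right) = \left(\left(-3\right) 3 + 5 \cdot 11\right) \left(-156\right) = \left(-9 + 55\right) \left(-156\right) = 46 \left(-156\right) = -7176$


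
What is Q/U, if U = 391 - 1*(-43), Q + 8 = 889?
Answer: 881/434 ≈ 2.0300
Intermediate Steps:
Q = 881 (Q = -8 + 889 = 881)
U = 434 (U = 391 + 43 = 434)
Q/U = 881/434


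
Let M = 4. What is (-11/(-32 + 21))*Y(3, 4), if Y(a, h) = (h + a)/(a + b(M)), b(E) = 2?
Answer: 7/5 ≈ 1.4000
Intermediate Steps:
Y(a, h) = (a + h)/(2 + a) (Y(a, h) = (h + a)/(a + 2) = (a + h)/(2 + a))
(-11/(-32 + 21))*Y(3, 4) = (-11/(-32 + 21))*((3 + 4)/(2 + 3)) = (-11/(-11))*(7/5) = (-1/11*(-11))*((⅕)*7) = 1*(7/5) = 7/5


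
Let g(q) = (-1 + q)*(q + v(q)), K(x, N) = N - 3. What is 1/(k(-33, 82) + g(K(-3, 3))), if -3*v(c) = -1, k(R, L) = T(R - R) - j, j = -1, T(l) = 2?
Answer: 3/8 ≈ 0.37500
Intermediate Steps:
K(x, N) = -3 + N
k(R, L) = 3 (k(R, L) = 2 - 1*(-1) = 2 + 1 = 3)
v(c) = ⅓ (v(c) = -⅓*(-1) = ⅓)
g(q) = (-1 + q)*(⅓ + q) (g(q) = (-1 + q)*(q + ⅓) = (-1 + q)*(⅓ + q))
1/(k(-33, 82) + g(K(-3, 3))) = 1/(3 + (-⅓ + (-3 + 3)² - 2*(-3 + 3)/3)) = 1/(3 + (-⅓ + 0² - ⅔*0)) = 1/(3 + (-⅓ + 0 + 0)) = 1/(3 - ⅓) = 1/(8/3) = 3/8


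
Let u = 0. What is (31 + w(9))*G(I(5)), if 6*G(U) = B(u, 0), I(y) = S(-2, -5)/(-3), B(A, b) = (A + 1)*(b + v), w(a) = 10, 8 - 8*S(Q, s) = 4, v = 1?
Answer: 41/6 ≈ 6.8333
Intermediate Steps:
S(Q, s) = ½ (S(Q, s) = 1 - ⅛*4 = 1 - ½ = ½)
B(A, b) = (1 + A)*(1 + b) (B(A, b) = (A + 1)*(b + 1) = (1 + A)*(1 + b))
I(y) = -⅙ (I(y) = (½)/(-3) = (½)*(-⅓) = -⅙)
G(U) = ⅙ (G(U) = (1 + 0 + 0 + 0*0)/6 = (1 + 0 + 0 + 0)/6 = (⅙)*1 = ⅙)
(31 + w(9))*G(I(5)) = (31 + 10)*(⅙) = 41*(⅙) = 41/6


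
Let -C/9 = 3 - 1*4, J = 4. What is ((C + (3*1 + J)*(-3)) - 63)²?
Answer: 5625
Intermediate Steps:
C = 9 (C = -9*(3 - 1*4) = -9*(3 - 4) = -9*(-1) = 9)
((C + (3*1 + J)*(-3)) - 63)² = ((9 + (3*1 + 4)*(-3)) - 63)² = ((9 + (3 + 4)*(-3)) - 63)² = ((9 + 7*(-3)) - 63)² = ((9 - 21) - 63)² = (-12 - 63)² = (-75)² = 5625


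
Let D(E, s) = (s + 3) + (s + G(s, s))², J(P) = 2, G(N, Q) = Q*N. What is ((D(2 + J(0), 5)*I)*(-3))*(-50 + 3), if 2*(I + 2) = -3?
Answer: -448098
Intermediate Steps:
I = -7/2 (I = -2 + (½)*(-3) = -2 - 3/2 = -7/2 ≈ -3.5000)
G(N, Q) = N*Q
D(E, s) = 3 + s + (s + s²)² (D(E, s) = (s + 3) + (s + s*s)² = (3 + s) + (s + s²)² = 3 + s + (s + s²)²)
((D(2 + J(0), 5)*I)*(-3))*(-50 + 3) = (((3 + 5 + 5²*(1 + 5)²)*(-7/2))*(-3))*(-50 + 3) = (((3 + 5 + 25*6²)*(-7/2))*(-3))*(-47) = (((3 + 5 + 25*36)*(-7/2))*(-3))*(-47) = (((3 + 5 + 900)*(-7/2))*(-3))*(-47) = ((908*(-7/2))*(-3))*(-47) = -3178*(-3)*(-47) = 9534*(-47) = -448098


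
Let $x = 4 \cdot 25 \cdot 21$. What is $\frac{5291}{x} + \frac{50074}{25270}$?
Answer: $\frac{3412271}{758100} \approx 4.5011$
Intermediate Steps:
$x = 2100$ ($x = 100 \cdot 21 = 2100$)
$\frac{5291}{x} + \frac{50074}{25270} = \frac{5291}{2100} + \frac{50074}{25270} = 5291 \cdot \frac{1}{2100} + 50074 \cdot \frac{1}{25270} = \frac{5291}{2100} + \frac{25037}{12635} = \frac{3412271}{758100}$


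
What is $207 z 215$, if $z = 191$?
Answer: $8500455$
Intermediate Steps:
$207 z 215 = 207 \cdot 191 \cdot 215 = 39537 \cdot 215 = 8500455$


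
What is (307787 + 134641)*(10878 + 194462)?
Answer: 90848165520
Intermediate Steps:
(307787 + 134641)*(10878 + 194462) = 442428*205340 = 90848165520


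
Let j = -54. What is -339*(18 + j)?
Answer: 12204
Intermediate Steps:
-339*(18 + j) = -339*(18 - 54) = -339*(-36) = 12204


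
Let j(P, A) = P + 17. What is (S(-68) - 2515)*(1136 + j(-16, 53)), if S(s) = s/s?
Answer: -2858418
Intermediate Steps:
j(P, A) = 17 + P
S(s) = 1
(S(-68) - 2515)*(1136 + j(-16, 53)) = (1 - 2515)*(1136 + (17 - 16)) = -2514*(1136 + 1) = -2514*1137 = -2858418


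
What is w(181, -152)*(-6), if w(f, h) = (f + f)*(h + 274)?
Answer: -264984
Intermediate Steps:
w(f, h) = 2*f*(274 + h) (w(f, h) = (2*f)*(274 + h) = 2*f*(274 + h))
w(181, -152)*(-6) = (2*181*(274 - 152))*(-6) = (2*181*122)*(-6) = 44164*(-6) = -264984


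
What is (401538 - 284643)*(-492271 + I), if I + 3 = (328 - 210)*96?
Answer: -56220182670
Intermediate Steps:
I = 11325 (I = -3 + (328 - 210)*96 = -3 + 118*96 = -3 + 11328 = 11325)
(401538 - 284643)*(-492271 + I) = (401538 - 284643)*(-492271 + 11325) = 116895*(-480946) = -56220182670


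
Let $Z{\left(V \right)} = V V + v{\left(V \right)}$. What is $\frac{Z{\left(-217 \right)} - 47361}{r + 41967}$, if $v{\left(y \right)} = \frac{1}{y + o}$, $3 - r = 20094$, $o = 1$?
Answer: $- \frac{58753}{4725216} \approx -0.012434$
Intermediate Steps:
$r = -20091$ ($r = 3 - 20094 = -20091$)
$v{\left(y \right)} = \frac{1}{1 + y}$ ($v{\left(y \right)} = \frac{1}{y + 1} = \frac{1}{1 + y}$)
$Z{\left(V \right)} = V^{2} + \frac{1}{1 + V}$ ($Z{\left(V \right)} = V V + \frac{1}{1 + V} = V^{2} + \frac{1}{1 + V}$)
$\frac{Z{\left(-217 \right)} - 47361}{r + 41967} = \frac{\frac{1 + \left(-217\right)^{2} \left(1 - 217\right)}{1 - 217} - 47361}{-20091 + 41967} = \frac{\frac{1 + 47089 \left(-216\right)}{-216} - 47361}{21876} = \left(- \frac{1 - 10171224}{216} - 47361\right) \frac{1}{21876} = \left(\left(- \frac{1}{216}\right) \left(-10171223\right) - 47361\right) \frac{1}{21876} = \left(\frac{10171223}{216} - 47361\right) \frac{1}{21876} = \left(- \frac{58753}{216}\right) \frac{1}{21876} = - \frac{58753}{4725216}$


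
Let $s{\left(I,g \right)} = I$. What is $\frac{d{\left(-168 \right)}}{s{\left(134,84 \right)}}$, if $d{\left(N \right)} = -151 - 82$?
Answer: $- \frac{233}{134} \approx -1.7388$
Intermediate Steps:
$d{\left(N \right)} = -233$ ($d{\left(N \right)} = -151 - 82 = -233$)
$\frac{d{\left(-168 \right)}}{s{\left(134,84 \right)}} = - \frac{233}{134}$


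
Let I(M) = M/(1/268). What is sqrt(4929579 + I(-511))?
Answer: sqrt(4792631) ≈ 2189.2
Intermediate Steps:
I(M) = 268*M (I(M) = M/(1/268) = M*268 = 268*M)
sqrt(4929579 + I(-511)) = sqrt(4929579 + 268*(-511)) = sqrt(4929579 - 136948) = sqrt(4792631)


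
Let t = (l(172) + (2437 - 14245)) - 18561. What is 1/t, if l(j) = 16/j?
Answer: -43/1305863 ≈ -3.2928e-5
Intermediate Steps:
t = -1305863/43 (t = (16/172 + (2437 - 14245)) - 18561 = (16*(1/172) - 11808) - 18561 = (4/43 - 11808) - 18561 = -507740/43 - 18561 = -1305863/43 ≈ -30369.)
1/t = 1/(-1305863/43) = -43/1305863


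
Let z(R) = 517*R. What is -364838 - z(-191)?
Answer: -266091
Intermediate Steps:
-364838 - z(-191) = -364838 - 517*(-191) = -364838 - 1*(-98747) = -364838 + 98747 = -266091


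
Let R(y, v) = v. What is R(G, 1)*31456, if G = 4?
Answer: 31456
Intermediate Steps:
R(G, 1)*31456 = 1*31456 = 31456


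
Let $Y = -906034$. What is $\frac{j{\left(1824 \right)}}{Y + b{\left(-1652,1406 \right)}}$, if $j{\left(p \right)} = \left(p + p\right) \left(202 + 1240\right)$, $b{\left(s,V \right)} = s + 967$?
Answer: $- \frac{5260416}{906719} \approx -5.8016$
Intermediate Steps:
$b{\left(s,V \right)} = 967 + s$
$j{\left(p \right)} = 2884 p$ ($j{\left(p \right)} = 2 p 1442 = 2884 p$)
$\frac{j{\left(1824 \right)}}{Y + b{\left(-1652,1406 \right)}} = \frac{2884 \cdot 1824}{-906034 + \left(967 - 1652\right)} = \frac{5260416}{-906034 - 685} = \frac{5260416}{-906719} = 5260416 \left(- \frac{1}{906719}\right) = - \frac{5260416}{906719}$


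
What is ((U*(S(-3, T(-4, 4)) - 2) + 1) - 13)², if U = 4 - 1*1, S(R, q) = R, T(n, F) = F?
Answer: 729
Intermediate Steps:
U = 3 (U = 4 - 1 = 3)
((U*(S(-3, T(-4, 4)) - 2) + 1) - 13)² = ((3*(-3 - 2) + 1) - 13)² = ((3*(-5) + 1) - 13)² = ((-15 + 1) - 13)² = (-14 - 13)² = (-27)² = 729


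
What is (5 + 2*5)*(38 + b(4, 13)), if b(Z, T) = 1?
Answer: 585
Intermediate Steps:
(5 + 2*5)*(38 + b(4, 13)) = (5 + 2*5)*(38 + 1) = (5 + 10)*39 = 15*39 = 585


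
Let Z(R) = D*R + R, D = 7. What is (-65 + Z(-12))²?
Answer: 25921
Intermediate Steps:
Z(R) = 8*R (Z(R) = 7*R + R = 8*R)
(-65 + Z(-12))² = (-65 + 8*(-12))² = (-65 - 96)² = (-161)² = 25921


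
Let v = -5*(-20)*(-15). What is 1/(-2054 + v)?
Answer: -1/3554 ≈ -0.00028137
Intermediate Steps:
v = -1500 (v = 100*(-15) = -1500)
1/(-2054 + v) = 1/(-2054 - 1500) = 1/(-3554) = -1/3554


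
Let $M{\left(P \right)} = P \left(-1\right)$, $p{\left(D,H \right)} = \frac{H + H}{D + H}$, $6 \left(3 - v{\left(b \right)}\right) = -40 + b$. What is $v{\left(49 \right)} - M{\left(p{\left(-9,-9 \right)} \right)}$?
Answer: $\frac{5}{2} \approx 2.5$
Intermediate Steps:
$v{\left(b \right)} = \frac{29}{3} - \frac{b}{6}$ ($v{\left(b \right)} = 3 - \frac{-40 + b}{6} = 3 - \left(- \frac{20}{3} + \frac{b}{6}\right) = \frac{29}{3} - \frac{b}{6}$)
$p{\left(D,H \right)} = \frac{2 H}{D + H}$
$M{\left(P \right)} = - P$
$v{\left(49 \right)} - M{\left(p{\left(-9,-9 \right)} \right)} = \left(\frac{29}{3} - \frac{49}{6}\right) - - \frac{2 \left(-9\right)}{-9 - 9} = \left(\frac{29}{3} - \frac{49}{6}\right) - - \frac{2 \left(-9\right)}{-18} = \frac{3}{2} - - \frac{2 \left(-9\right) \left(-1\right)}{18} = \frac{3}{2} - \left(-1\right) 1 = \frac{3}{2} - -1 = \frac{3}{2} + 1 = \frac{5}{2}$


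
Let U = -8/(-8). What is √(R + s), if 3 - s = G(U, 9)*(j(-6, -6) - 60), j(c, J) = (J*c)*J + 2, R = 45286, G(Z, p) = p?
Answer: √47755 ≈ 218.53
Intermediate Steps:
U = 1 (U = -8*(-⅛) = 1)
j(c, J) = 2 + c*J² (j(c, J) = c*J² + 2 = 2 + c*J²)
s = 2469 (s = 3 - 9*((2 - 6*(-6)²) - 60) = 3 - 9*((2 - 6*36) - 60) = 3 - 9*((2 - 216) - 60) = 3 - 9*(-214 - 60) = 3 - 9*(-274) = 3 - 1*(-2466) = 3 + 2466 = 2469)
√(R + s) = √(45286 + 2469) = √47755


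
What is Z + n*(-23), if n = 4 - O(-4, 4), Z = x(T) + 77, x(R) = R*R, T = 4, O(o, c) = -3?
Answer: -68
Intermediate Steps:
x(R) = R**2
Z = 93 (Z = 4**2 + 77 = 16 + 77 = 93)
n = 7 (n = 4 - 1*(-3) = 4 + 3 = 7)
Z + n*(-23) = 93 + 7*(-23) = 93 - 161 = -68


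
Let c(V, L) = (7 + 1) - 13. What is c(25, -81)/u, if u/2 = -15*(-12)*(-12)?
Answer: 1/864 ≈ 0.0011574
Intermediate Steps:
c(V, L) = -5 (c(V, L) = 8 - 13 = -5)
u = -4320 (u = 2*(-15*(-12)*(-12)) = 2*(180*(-12)) = 2*(-2160) = -4320)
c(25, -81)/u = -5/(-4320) = -5*(-1/4320) = 1/864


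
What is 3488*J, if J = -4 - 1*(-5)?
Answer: 3488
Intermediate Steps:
J = 1 (J = -4 + 5 = 1)
3488*J = 3488*1 = 3488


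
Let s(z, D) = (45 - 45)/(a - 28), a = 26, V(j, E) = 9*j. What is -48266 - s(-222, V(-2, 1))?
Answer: -48266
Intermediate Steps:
s(z, D) = 0 (s(z, D) = (45 - 45)/(26 - 28) = 0/(-2) = 0*(-1/2) = 0)
-48266 - s(-222, V(-2, 1)) = -48266 - 1*0 = -48266 + 0 = -48266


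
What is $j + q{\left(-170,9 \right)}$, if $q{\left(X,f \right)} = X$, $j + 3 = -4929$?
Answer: $-5102$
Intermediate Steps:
$j = -4932$ ($j = -3 - 4929 = -4932$)
$j + q{\left(-170,9 \right)} = -4932 - 170 = -5102$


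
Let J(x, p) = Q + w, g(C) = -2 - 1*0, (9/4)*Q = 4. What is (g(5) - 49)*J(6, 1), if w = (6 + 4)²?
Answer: -15572/3 ≈ -5190.7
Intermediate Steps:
Q = 16/9 (Q = (4/9)*4 = 16/9 ≈ 1.7778)
g(C) = -2 (g(C) = -2 + 0 = -2)
w = 100 (w = 10² = 100)
J(x, p) = 916/9 (J(x, p) = 16/9 + 100 = 916/9)
(g(5) - 49)*J(6, 1) = (-2 - 49)*(916/9) = -51*916/9 = -15572/3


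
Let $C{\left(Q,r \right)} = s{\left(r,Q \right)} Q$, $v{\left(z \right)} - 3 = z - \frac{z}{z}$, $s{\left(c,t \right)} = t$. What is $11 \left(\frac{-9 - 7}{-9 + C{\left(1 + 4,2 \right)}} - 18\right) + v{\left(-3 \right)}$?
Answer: $-210$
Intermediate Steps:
$v{\left(z \right)} = 2 + z$ ($v{\left(z \right)} = 3 + \left(z - \frac{z}{z}\right) = 3 + \left(z - 1\right) = 3 + \left(-1 + z\right) = 2 + z$)
$C{\left(Q,r \right)} = Q^{2}$ ($C{\left(Q,r \right)} = Q Q = Q^{2}$)
$11 \left(\frac{-9 - 7}{-9 + C{\left(1 + 4,2 \right)}} - 18\right) + v{\left(-3 \right)} = 11 \left(\frac{-9 - 7}{-9 + \left(1 + 4\right)^{2}} - 18\right) + \left(2 - 3\right) = 11 \left(- \frac{16}{-9 + 5^{2}} - 18\right) - 1 = 11 \left(- \frac{16}{-9 + 25} - 18\right) - 1 = 11 \left(- \frac{16}{16} - 18\right) - 1 = 11 \left(\left(-16\right) \frac{1}{16} - 18\right) - 1 = 11 \left(-1 - 18\right) - 1 = 11 \left(-19\right) - 1 = -209 - 1 = -210$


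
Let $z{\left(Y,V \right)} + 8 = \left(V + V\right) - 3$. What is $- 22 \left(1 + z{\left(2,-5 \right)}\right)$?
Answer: $440$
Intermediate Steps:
$z{\left(Y,V \right)} = -11 + 2 V$ ($z{\left(Y,V \right)} = -8 + \left(\left(V + V\right) - 3\right) = -8 + \left(2 V - 3\right) = -8 + \left(-3 + 2 V\right) = -11 + 2 V$)
$- 22 \left(1 + z{\left(2,-5 \right)}\right) = - 22 \left(1 + \left(-11 + 2 \left(-5\right)\right)\right) = - 22 \left(1 - 21\right) = \left(-22\right) \left(-20\right) = 440$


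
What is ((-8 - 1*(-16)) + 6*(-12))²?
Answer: 4096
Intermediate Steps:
((-8 - 1*(-16)) + 6*(-12))² = ((-8 + 16) - 72)² = (8 - 72)² = (-64)² = 4096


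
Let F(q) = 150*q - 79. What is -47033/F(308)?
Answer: -47033/46121 ≈ -1.0198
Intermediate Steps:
F(q) = -79 + 150*q
-47033/F(308) = -47033/(-79 + 150*308) = -47033/(-79 + 46200) = -47033/46121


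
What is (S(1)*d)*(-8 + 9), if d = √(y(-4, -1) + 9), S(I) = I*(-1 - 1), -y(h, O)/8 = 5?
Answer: -2*I*√31 ≈ -11.136*I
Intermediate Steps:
y(h, O) = -40 (y(h, O) = -8*5 = -40)
S(I) = -2*I (S(I) = I*(-2) = -2*I)
d = I*√31 (d = √(-40 + 9) = √(-31) = I*√31 ≈ 5.5678*I)
(S(1)*d)*(-8 + 9) = ((-2*1)*(I*√31))*(-8 + 9) = -2*I*√31*1 = -2*I*√31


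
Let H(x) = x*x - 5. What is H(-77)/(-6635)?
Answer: -5924/6635 ≈ -0.89284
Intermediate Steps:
H(x) = -5 + x² (H(x) = x² - 5 = -5 + x²)
H(-77)/(-6635) = (-5 + (-77)²)/(-6635) = (-5 + 5929)*(-1/6635) = 5924*(-1/6635) = -5924/6635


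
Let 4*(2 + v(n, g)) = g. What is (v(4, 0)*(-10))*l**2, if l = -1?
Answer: 20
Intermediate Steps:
v(n, g) = -2 + g/4
(v(4, 0)*(-10))*l**2 = ((-2 + (1/4)*0)*(-10))*(-1)**2 = ((-2 + 0)*(-10))*1 = -2*(-10)*1 = 20*1 = 20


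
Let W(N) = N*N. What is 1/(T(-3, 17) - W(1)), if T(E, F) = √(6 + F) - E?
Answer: -2/19 + √23/19 ≈ 0.14715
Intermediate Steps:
W(N) = N²
1/(T(-3, 17) - W(1)) = 1/((√(6 + 17) - 1*(-3)) - 1*1²) = 1/((√23 + 3) - 1*1) = 1/((3 + √23) - 1) = 1/(2 + √23)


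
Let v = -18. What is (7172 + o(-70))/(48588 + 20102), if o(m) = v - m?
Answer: 3612/34345 ≈ 0.10517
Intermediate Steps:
o(m) = -18 - m
(7172 + o(-70))/(48588 + 20102) = (7172 + (-18 - 1*(-70)))/(48588 + 20102) = (7172 + (-18 + 70))/68690 = (7172 + 52)*(1/68690) = 7224*(1/68690) = 3612/34345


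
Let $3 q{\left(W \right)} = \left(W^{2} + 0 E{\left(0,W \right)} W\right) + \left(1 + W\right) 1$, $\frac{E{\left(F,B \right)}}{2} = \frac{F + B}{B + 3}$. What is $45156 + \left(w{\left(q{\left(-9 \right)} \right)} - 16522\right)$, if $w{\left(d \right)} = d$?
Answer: $\frac{85975}{3} \approx 28658.0$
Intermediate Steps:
$E{\left(F,B \right)} = \frac{2 \left(B + F\right)}{3 + B}$ ($E{\left(F,B \right)} = 2 \frac{F + B}{B + 3} = 2 \frac{B + F}{3 + B} = \frac{2 \left(B + F\right)}{3 + B}$)
$q{\left(W \right)} = \frac{1}{3} + \frac{W}{3} + \frac{W^{2}}{3}$ ($q{\left(W \right)} = \frac{\left(W^{2} + 0 \frac{2 \left(W + 0\right)}{3 + W} W\right) + \left(1 + W\right) 1}{3} = \frac{\left(W^{2} + 0 \frac{2 W}{3 + W} W\right) + \left(1 + W\right)}{3} = \frac{\left(W^{2} + 0 W\right) + \left(1 + W\right)}{3} = \frac{\left(W^{2} + 0\right) + \left(1 + W\right)}{3} = \frac{W^{2} + \left(1 + W\right)}{3} = \frac{1 + W + W^{2}}{3} = \frac{1}{3} + \frac{W}{3} + \frac{W^{2}}{3}$)
$45156 + \left(w{\left(q{\left(-9 \right)} \right)} - 16522\right) = 45156 + \left(\left(\frac{1}{3} + \frac{1}{3} \left(-9\right) + \frac{\left(-9\right)^{2}}{3}\right) - 16522\right) = 45156 + \left(\left(\frac{1}{3} - 3 + \frac{1}{3} \cdot 81\right) - 16522\right) = 45156 + \left(\left(\frac{1}{3} - 3 + 27\right) - 16522\right) = 45156 + \left(\frac{73}{3} - 16522\right) = 45156 - \frac{49493}{3} = \frac{85975}{3}$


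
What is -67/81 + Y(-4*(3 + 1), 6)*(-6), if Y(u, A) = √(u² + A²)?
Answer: -67/81 - 12*√73 ≈ -103.36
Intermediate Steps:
Y(u, A) = √(A² + u²)
-67/81 + Y(-4*(3 + 1), 6)*(-6) = -67/81 + √(6² + (-4*(3 + 1))²)*(-6) = -67*1/81 + √(36 + (-4*4)²)*(-6) = -67/81 + √(36 + (-16)²)*(-6) = -67/81 + √(36 + 256)*(-6) = -67/81 + √292*(-6) = -67/81 + (2*√73)*(-6) = -67/81 - 12*√73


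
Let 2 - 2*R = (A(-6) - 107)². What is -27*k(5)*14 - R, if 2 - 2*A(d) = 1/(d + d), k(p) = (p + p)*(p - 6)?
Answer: 10820257/1152 ≈ 9392.6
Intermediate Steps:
k(p) = 2*p*(-6 + p) (k(p) = (2*p)*(-6 + p) = 2*p*(-6 + p))
A(d) = 1 - 1/(4*d) (A(d) = 1 - 1/(2*(d + d)) = 1 - 1/(2*d)/2 = 1 - 1/(4*d))
R = -6465697/1152 (R = 1 - ((-¼ - 6)/(-6) - 107)²/2 = 1 - (-⅙*(-25/4) - 107)²/2 = 1 - (25/24 - 107)²/2 = 1 - (-2543/24)²/2 = 1 - ½*6466849/576 = 1 - 6466849/1152 = -6465697/1152 ≈ -5612.6)
-27*k(5)*14 - R = -54*5*(-6 + 5)*14 - 1*(-6465697/1152) = -54*5*(-1)*14 + 6465697/1152 = -27*(-10)*14 + 6465697/1152 = 270*14 + 6465697/1152 = 3780 + 6465697/1152 = 10820257/1152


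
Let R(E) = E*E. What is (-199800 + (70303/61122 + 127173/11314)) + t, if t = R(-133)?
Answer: -31481858971985/172883577 ≈ -1.8210e+5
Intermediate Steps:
R(E) = E²
t = 17689 (t = (-133)² = 17689)
(-199800 + (70303/61122 + 127173/11314)) + t = (-199800 + (70303/61122 + 127173/11314)) + 17689 = (-199800 + 2142119062/172883577) + 17689 = -34539996565538/172883577 + 17689 = -31481858971985/172883577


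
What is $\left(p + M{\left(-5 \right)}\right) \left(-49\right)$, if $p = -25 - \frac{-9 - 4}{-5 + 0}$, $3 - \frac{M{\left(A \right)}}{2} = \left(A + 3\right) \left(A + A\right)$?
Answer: $\frac{15092}{5} \approx 3018.4$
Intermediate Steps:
$M{\left(A \right)} = 6 - 4 A \left(3 + A\right)$ ($M{\left(A \right)} = 6 - 2 \left(A + 3\right) \left(A + A\right) = 6 - 2 \left(3 + A\right) 2 A = 6 - 2 \cdot 2 A \left(3 + A\right) = 6 - 4 A \left(3 + A\right)$)
$p = - \frac{138}{5}$ ($p = -25 - - \frac{13}{-5} = -25 - \left(-13\right) \left(- \frac{1}{5}\right) = -25 - \frac{13}{5} = - \frac{138}{5} \approx -27.6$)
$\left(p + M{\left(-5 \right)}\right) \left(-49\right) = \left(- \frac{138}{5} - \left(-66 + 100\right)\right) \left(-49\right) = \left(- \frac{138}{5} + \left(6 + 60 - 100\right)\right) \left(-49\right) = \left(- \frac{138}{5} - 34\right) \left(-49\right) = \left(- \frac{308}{5}\right) \left(-49\right) = \frac{15092}{5}$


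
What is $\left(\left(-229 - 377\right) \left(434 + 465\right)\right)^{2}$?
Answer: $296800502436$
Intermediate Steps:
$\left(\left(-229 - 377\right) \left(434 + 465\right)\right)^{2} = \left(\left(-606\right) 899\right)^{2} = \left(-544794\right)^{2} = 296800502436$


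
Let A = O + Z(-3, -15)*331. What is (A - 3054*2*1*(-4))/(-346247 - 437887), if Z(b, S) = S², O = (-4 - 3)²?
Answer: -3806/30159 ≈ -0.12620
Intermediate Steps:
O = 49 (O = (-7)² = 49)
A = 74524 (A = 49 + (-15)²*331 = 49 + 225*331 = 49 + 74475 = 74524)
(A - 3054*2*1*(-4))/(-346247 - 437887) = (74524 - 3054*2*1*(-4))/(-346247 - 437887) = (74524 - 6108*(-4))/(-784134) = (74524 - 3054*(-8))*(-1/784134) = (74524 + 24432)*(-1/784134) = 98956*(-1/784134) = -3806/30159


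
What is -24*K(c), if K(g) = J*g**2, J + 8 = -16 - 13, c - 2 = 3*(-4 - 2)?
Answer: 227328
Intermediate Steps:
c = -16 (c = 2 + 3*(-4 - 2) = 2 + 3*(-6) = 2 - 18 = -16)
J = -37 (J = -8 + (-16 - 13) = -8 - 29 = -37)
K(g) = -37*g**2
-24*K(c) = -(-888)*(-16)**2 = -(-888)*256 = -24*(-9472) = 227328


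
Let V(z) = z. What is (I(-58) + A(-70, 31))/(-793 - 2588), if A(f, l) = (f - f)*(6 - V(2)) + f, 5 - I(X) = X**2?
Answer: 1143/1127 ≈ 1.0142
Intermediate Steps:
I(X) = 5 - X**2
A(f, l) = f (A(f, l) = (f - f)*(6 - 1*2) + f = 0*(6 - 2) + f = 0*4 + f = 0 + f = f)
(I(-58) + A(-70, 31))/(-793 - 2588) = ((5 - 1*(-58)**2) - 70)/(-793 - 2588) = ((5 - 1*3364) - 70)/(-3381) = ((5 - 3364) - 70)*(-1/3381) = (-3359 - 70)*(-1/3381) = -3429*(-1/3381) = 1143/1127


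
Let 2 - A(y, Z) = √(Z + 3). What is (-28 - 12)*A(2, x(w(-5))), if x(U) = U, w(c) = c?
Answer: -80 + 40*I*√2 ≈ -80.0 + 56.569*I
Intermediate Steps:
A(y, Z) = 2 - √(3 + Z) (A(y, Z) = 2 - √(Z + 3) = 2 - √(3 + Z))
(-28 - 12)*A(2, x(w(-5))) = (-28 - 12)*(2 - √(3 - 5)) = -40*(2 - √(-2)) = -40*(2 - I*√2) = -80 + 40*I*√2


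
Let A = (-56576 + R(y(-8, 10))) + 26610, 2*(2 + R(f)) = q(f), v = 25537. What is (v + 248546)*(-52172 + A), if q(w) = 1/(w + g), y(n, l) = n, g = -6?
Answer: -630369247443/28 ≈ -2.2513e+10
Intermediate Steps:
q(w) = 1/(-6 + w) (q(w) = 1/(w - 6) = 1/(-6 + w))
R(f) = -2 + 1/(2*(-6 + f))
A = -839105/28 (A = (-56576 + (25 - 4*(-8))/(2*(-6 - 8))) + 26610 = (-56576 + (1/2)*(25 + 32)/(-14)) + 26610 = (-56576 + (1/2)*(-1/14)*57) + 26610 = (-56576 - 57/28) + 26610 = -1584185/28 + 26610 = -839105/28 ≈ -29968.)
(v + 248546)*(-52172 + A) = (25537 + 248546)*(-52172 - 839105/28) = 274083*(-2299921/28) = -630369247443/28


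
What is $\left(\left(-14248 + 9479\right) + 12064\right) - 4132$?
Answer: $3163$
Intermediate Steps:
$\left(\left(-14248 + 9479\right) + 12064\right) - 4132 = \left(-4769 + 12064\right) - 4132 = 7295 - 4132 = 3163$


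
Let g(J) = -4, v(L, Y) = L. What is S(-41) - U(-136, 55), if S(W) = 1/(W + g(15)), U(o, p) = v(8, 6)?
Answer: -361/45 ≈ -8.0222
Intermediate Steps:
U(o, p) = 8
S(W) = 1/(-4 + W) (S(W) = 1/(W - 4) = 1/(-4 + W))
S(-41) - U(-136, 55) = 1/(-4 - 41) - 1*8 = 1/(-45) - 8 = -1/45 - 8 = -361/45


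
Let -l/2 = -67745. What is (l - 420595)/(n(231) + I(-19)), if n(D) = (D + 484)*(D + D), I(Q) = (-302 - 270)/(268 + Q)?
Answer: -70991145/82251598 ≈ -0.86310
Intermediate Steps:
l = 135490 (l = -2*(-67745) = 135490)
I(Q) = -572/(268 + Q)
n(D) = 2*D*(484 + D) (n(D) = (484 + D)*(2*D) = 2*D*(484 + D))
(l - 420595)/(n(231) + I(-19)) = (135490 - 420595)/(2*231*(484 + 231) - 572/(268 - 19)) = -285105/(2*231*715 - 572/249) = -285105/(330330 - 572*1/249) = -285105/(330330 - 572/249) = -285105/82251598/249 = -285105*249/82251598 = -70991145/82251598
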